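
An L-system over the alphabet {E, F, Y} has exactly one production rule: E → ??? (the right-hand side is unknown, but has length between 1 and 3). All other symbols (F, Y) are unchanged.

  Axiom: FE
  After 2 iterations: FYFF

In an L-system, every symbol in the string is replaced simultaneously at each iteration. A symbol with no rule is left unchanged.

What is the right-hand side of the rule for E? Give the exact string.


Trying E → YFF:
  Step 0: FE
  Step 1: FYFF
  Step 2: FYFF
Matches the given result.

Answer: YFF


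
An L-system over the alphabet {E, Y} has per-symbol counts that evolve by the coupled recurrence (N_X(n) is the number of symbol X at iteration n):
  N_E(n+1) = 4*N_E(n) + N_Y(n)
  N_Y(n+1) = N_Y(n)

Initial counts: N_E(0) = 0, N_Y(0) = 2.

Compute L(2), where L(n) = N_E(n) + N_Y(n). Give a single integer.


Answer: 12

Derivation:
Step 0: N_E=0, N_Y=2, L=2
Step 1: N_E=2, N_Y=2, L=4
Step 2: N_E=10, N_Y=2, L=12


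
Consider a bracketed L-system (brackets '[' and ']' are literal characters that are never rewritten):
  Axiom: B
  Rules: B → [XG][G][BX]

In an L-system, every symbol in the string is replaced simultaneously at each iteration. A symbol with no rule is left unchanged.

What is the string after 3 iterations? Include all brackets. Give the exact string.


Answer: [XG][G][[XG][G][[XG][G][BX]X]X]

Derivation:
Step 0: B
Step 1: [XG][G][BX]
Step 2: [XG][G][[XG][G][BX]X]
Step 3: [XG][G][[XG][G][[XG][G][BX]X]X]


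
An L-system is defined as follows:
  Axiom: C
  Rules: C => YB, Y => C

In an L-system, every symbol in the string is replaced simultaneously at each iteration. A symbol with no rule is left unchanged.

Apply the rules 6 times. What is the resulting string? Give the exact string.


Answer: CBBB

Derivation:
Step 0: C
Step 1: YB
Step 2: CB
Step 3: YBB
Step 4: CBB
Step 5: YBBB
Step 6: CBBB


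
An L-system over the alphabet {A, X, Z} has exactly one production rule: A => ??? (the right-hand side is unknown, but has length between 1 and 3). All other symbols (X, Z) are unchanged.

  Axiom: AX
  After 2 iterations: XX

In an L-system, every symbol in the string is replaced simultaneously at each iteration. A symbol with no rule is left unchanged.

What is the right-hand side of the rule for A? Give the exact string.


Answer: X

Derivation:
Trying A => X:
  Step 0: AX
  Step 1: XX
  Step 2: XX
Matches the given result.


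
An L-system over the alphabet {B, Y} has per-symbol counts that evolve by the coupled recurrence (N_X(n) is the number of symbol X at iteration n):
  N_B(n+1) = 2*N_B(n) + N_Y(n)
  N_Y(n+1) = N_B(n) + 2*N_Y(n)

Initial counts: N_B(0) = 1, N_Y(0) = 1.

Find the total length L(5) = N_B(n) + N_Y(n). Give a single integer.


Step 0: N_B=1, N_Y=1, L=2
Step 1: N_B=3, N_Y=3, L=6
Step 2: N_B=9, N_Y=9, L=18
Step 3: N_B=27, N_Y=27, L=54
Step 4: N_B=81, N_Y=81, L=162
Step 5: N_B=243, N_Y=243, L=486

Answer: 486


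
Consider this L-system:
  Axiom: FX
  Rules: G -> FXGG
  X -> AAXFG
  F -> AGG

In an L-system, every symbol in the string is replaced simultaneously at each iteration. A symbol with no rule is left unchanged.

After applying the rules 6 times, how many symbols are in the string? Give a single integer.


Step 0: length = 2
Step 1: length = 8
Step 2: length = 23
Step 3: length = 74
Step 4: length = 242
Step 5: length = 797
Step 6: length = 2630

Answer: 2630


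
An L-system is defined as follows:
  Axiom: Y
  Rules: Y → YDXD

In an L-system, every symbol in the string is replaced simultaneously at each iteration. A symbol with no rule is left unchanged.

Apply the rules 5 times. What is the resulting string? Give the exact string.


Step 0: Y
Step 1: YDXD
Step 2: YDXDDXD
Step 3: YDXDDXDDXD
Step 4: YDXDDXDDXDDXD
Step 5: YDXDDXDDXDDXDDXD

Answer: YDXDDXDDXDDXDDXD


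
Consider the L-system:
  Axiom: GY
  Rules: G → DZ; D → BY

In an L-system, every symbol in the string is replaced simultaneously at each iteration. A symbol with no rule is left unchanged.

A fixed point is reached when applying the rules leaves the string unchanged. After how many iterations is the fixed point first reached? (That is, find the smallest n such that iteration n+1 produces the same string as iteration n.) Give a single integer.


Answer: 2

Derivation:
Step 0: GY
Step 1: DZY
Step 2: BYZY
Step 3: BYZY  (unchanged — fixed point at step 2)


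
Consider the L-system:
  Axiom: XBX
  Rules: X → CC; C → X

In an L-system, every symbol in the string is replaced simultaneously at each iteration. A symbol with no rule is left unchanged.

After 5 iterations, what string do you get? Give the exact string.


Answer: CCCCCCCCBCCCCCCCC

Derivation:
Step 0: XBX
Step 1: CCBCC
Step 2: XXBXX
Step 3: CCCCBCCCC
Step 4: XXXXBXXXX
Step 5: CCCCCCCCBCCCCCCCC


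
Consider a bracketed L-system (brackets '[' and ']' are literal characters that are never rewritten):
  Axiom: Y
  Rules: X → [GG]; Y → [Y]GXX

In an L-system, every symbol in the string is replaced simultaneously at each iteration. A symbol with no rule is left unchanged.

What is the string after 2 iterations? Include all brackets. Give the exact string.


Answer: [[Y]GXX]G[GG][GG]

Derivation:
Step 0: Y
Step 1: [Y]GXX
Step 2: [[Y]GXX]G[GG][GG]


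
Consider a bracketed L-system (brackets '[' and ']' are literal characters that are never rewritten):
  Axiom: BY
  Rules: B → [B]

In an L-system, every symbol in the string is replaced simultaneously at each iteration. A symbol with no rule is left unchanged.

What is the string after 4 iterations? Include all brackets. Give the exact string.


Step 0: BY
Step 1: [B]Y
Step 2: [[B]]Y
Step 3: [[[B]]]Y
Step 4: [[[[B]]]]Y

Answer: [[[[B]]]]Y


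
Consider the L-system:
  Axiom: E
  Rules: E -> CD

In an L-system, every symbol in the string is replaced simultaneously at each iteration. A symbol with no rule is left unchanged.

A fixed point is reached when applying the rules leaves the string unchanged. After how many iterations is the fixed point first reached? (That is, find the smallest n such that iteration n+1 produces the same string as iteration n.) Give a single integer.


Step 0: E
Step 1: CD
Step 2: CD  (unchanged — fixed point at step 1)

Answer: 1


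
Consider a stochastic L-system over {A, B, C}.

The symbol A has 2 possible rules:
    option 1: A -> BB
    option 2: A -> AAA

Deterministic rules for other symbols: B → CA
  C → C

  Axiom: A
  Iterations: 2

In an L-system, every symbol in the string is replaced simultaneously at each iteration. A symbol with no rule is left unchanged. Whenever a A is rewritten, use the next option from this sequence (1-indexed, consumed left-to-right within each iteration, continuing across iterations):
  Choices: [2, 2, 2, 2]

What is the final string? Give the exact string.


Answer: AAAAAAAAA

Derivation:
Step 0: A
Step 1: AAA  (used choices [2])
Step 2: AAAAAAAAA  (used choices [2, 2, 2])


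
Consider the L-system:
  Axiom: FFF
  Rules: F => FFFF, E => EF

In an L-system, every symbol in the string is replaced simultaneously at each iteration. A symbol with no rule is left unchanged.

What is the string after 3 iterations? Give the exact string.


Answer: FFFFFFFFFFFFFFFFFFFFFFFFFFFFFFFFFFFFFFFFFFFFFFFFFFFFFFFFFFFFFFFFFFFFFFFFFFFFFFFFFFFFFFFFFFFFFFFFFFFFFFFFFFFFFFFFFFFFFFFFFFFFFFFFFFFFFFFFFFFFFFFFFFFFFFFFFFFFFFFFFFFFFFFFFFFFFFFFFFFFFFFFFFFFFFFF

Derivation:
Step 0: FFF
Step 1: FFFFFFFFFFFF
Step 2: FFFFFFFFFFFFFFFFFFFFFFFFFFFFFFFFFFFFFFFFFFFFFFFF
Step 3: FFFFFFFFFFFFFFFFFFFFFFFFFFFFFFFFFFFFFFFFFFFFFFFFFFFFFFFFFFFFFFFFFFFFFFFFFFFFFFFFFFFFFFFFFFFFFFFFFFFFFFFFFFFFFFFFFFFFFFFFFFFFFFFFFFFFFFFFFFFFFFFFFFFFFFFFFFFFFFFFFFFFFFFFFFFFFFFFFFFFFFFFFFFFFFFF


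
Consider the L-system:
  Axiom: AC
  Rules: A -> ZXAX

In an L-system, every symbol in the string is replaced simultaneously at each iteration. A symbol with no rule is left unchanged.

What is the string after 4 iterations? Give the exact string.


Answer: ZXZXZXZXAXXXXC

Derivation:
Step 0: AC
Step 1: ZXAXC
Step 2: ZXZXAXXC
Step 3: ZXZXZXAXXXC
Step 4: ZXZXZXZXAXXXXC


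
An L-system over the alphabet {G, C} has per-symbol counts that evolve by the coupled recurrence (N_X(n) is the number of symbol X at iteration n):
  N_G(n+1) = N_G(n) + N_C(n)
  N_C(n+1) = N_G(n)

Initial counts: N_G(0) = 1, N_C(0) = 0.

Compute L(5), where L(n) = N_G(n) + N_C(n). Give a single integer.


Answer: 13

Derivation:
Step 0: N_G=1, N_C=0, L=1
Step 1: N_G=1, N_C=1, L=2
Step 2: N_G=2, N_C=1, L=3
Step 3: N_G=3, N_C=2, L=5
Step 4: N_G=5, N_C=3, L=8
Step 5: N_G=8, N_C=5, L=13


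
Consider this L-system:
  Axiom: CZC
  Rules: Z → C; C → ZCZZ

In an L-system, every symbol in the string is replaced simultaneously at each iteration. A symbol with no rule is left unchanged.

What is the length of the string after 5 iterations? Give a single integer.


Step 0: length = 3
Step 1: length = 9
Step 2: length = 18
Step 3: length = 45
Step 4: length = 99
Step 5: length = 234

Answer: 234


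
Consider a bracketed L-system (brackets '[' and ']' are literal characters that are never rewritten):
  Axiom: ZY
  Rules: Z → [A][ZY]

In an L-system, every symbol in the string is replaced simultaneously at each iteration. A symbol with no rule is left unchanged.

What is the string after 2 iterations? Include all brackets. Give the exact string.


Step 0: ZY
Step 1: [A][ZY]Y
Step 2: [A][[A][ZY]Y]Y

Answer: [A][[A][ZY]Y]Y


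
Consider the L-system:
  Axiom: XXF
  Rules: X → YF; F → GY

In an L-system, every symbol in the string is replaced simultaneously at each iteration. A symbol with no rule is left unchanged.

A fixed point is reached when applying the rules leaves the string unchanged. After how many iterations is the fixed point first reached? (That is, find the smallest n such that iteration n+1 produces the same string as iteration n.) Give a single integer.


Step 0: XXF
Step 1: YFYFGY
Step 2: YGYYGYGY
Step 3: YGYYGYGY  (unchanged — fixed point at step 2)

Answer: 2


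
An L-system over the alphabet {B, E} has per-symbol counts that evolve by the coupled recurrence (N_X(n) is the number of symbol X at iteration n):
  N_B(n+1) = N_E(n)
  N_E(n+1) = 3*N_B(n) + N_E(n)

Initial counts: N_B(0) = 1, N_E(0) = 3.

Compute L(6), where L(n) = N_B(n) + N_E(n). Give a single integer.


Step 0: N_B=1, N_E=3, L=4
Step 1: N_B=3, N_E=6, L=9
Step 2: N_B=6, N_E=15, L=21
Step 3: N_B=15, N_E=33, L=48
Step 4: N_B=33, N_E=78, L=111
Step 5: N_B=78, N_E=177, L=255
Step 6: N_B=177, N_E=411, L=588

Answer: 588


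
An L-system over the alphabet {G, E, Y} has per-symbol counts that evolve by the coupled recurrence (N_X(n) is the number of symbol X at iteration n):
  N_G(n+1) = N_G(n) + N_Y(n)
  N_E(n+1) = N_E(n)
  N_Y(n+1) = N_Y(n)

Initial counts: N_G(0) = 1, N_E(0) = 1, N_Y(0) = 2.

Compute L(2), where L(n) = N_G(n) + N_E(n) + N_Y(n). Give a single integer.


Answer: 8

Derivation:
Step 0: N_G=1, N_E=1, N_Y=2, L=4
Step 1: N_G=3, N_E=1, N_Y=2, L=6
Step 2: N_G=5, N_E=1, N_Y=2, L=8


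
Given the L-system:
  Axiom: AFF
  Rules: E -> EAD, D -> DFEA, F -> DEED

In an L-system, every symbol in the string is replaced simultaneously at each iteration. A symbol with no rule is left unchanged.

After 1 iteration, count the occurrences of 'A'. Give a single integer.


Step 0: AFF  (1 'A')
Step 1: ADEEDDEED  (1 'A')

Answer: 1


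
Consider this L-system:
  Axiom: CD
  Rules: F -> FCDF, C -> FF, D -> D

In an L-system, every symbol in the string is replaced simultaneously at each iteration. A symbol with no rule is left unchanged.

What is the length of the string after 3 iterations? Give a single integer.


Step 0: length = 2
Step 1: length = 3
Step 2: length = 9
Step 3: length = 23

Answer: 23


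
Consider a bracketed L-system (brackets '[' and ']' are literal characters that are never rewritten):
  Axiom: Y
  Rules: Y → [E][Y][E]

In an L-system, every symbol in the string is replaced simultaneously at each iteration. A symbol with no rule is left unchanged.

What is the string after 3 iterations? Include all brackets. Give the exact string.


Answer: [E][[E][[E][Y][E]][E]][E]

Derivation:
Step 0: Y
Step 1: [E][Y][E]
Step 2: [E][[E][Y][E]][E]
Step 3: [E][[E][[E][Y][E]][E]][E]


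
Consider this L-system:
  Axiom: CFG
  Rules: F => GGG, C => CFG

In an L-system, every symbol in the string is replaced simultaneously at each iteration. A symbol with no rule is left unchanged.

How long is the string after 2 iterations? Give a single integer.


Answer: 11

Derivation:
Step 0: length = 3
Step 1: length = 7
Step 2: length = 11


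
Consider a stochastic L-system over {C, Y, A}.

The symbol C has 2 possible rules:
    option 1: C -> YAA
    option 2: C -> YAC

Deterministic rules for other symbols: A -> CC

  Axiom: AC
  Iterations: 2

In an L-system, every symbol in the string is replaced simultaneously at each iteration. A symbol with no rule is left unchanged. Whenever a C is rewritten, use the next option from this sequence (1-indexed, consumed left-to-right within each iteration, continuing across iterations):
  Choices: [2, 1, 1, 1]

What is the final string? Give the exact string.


Answer: YAAYAAYCCYAA

Derivation:
Step 0: AC
Step 1: CCYAC  (used choices [2])
Step 2: YAAYAAYCCYAA  (used choices [1, 1, 1])


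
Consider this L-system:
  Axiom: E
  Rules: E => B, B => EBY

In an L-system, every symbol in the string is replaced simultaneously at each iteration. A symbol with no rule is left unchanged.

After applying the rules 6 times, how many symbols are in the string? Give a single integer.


Step 0: length = 1
Step 1: length = 1
Step 2: length = 3
Step 3: length = 5
Step 4: length = 9
Step 5: length = 15
Step 6: length = 25

Answer: 25


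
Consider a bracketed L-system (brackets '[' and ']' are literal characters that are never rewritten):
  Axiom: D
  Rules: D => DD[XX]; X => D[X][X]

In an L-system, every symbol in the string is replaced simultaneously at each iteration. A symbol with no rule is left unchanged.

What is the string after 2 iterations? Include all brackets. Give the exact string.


Answer: DD[XX]DD[XX][D[X][X]D[X][X]]

Derivation:
Step 0: D
Step 1: DD[XX]
Step 2: DD[XX]DD[XX][D[X][X]D[X][X]]


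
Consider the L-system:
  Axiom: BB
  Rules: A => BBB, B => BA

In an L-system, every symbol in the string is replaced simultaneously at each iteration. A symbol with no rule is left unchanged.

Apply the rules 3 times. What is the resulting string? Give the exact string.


Answer: BABBBBABABABABBBBABABA

Derivation:
Step 0: BB
Step 1: BABA
Step 2: BABBBBABBB
Step 3: BABBBBABABABABBBBABABA


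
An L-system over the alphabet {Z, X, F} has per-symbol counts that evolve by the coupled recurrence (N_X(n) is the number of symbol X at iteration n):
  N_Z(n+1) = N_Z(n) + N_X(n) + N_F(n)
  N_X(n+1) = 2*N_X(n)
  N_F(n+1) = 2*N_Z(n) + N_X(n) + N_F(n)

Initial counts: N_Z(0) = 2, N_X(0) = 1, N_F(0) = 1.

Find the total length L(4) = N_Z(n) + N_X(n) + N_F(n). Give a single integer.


Step 0: N_Z=2, N_X=1, N_F=1, L=4
Step 1: N_Z=4, N_X=2, N_F=6, L=12
Step 2: N_Z=12, N_X=4, N_F=16, L=32
Step 3: N_Z=32, N_X=8, N_F=44, L=84
Step 4: N_Z=84, N_X=16, N_F=116, L=216

Answer: 216


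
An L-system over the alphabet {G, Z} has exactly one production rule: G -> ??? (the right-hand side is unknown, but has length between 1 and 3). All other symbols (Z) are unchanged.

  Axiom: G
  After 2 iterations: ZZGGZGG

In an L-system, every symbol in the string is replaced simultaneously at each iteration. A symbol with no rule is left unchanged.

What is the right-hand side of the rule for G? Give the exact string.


Answer: ZGG

Derivation:
Trying G -> ZGG:
  Step 0: G
  Step 1: ZGG
  Step 2: ZZGGZGG
Matches the given result.


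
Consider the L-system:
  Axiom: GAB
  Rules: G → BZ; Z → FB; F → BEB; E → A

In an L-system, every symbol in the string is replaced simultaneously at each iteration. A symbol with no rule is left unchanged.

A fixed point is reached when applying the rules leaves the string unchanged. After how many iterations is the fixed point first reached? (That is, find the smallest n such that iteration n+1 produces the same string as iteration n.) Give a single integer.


Step 0: GAB
Step 1: BZAB
Step 2: BFBAB
Step 3: BBEBBAB
Step 4: BBABBAB
Step 5: BBABBAB  (unchanged — fixed point at step 4)

Answer: 4


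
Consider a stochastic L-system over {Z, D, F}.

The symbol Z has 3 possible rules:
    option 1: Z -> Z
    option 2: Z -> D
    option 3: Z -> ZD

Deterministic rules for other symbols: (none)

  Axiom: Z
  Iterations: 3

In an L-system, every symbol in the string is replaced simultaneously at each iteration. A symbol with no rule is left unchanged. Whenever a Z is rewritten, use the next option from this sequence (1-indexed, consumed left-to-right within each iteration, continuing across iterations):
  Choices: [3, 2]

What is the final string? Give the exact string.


Answer: DD

Derivation:
Step 0: Z
Step 1: ZD  (used choices [3])
Step 2: DD  (used choices [2])
Step 3: DD  (used choices [])


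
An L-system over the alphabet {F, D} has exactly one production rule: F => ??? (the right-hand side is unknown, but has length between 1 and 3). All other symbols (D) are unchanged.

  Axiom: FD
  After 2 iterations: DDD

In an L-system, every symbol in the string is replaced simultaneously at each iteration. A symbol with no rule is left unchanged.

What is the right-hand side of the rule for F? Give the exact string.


Trying F => DD:
  Step 0: FD
  Step 1: DDD
  Step 2: DDD
Matches the given result.

Answer: DD


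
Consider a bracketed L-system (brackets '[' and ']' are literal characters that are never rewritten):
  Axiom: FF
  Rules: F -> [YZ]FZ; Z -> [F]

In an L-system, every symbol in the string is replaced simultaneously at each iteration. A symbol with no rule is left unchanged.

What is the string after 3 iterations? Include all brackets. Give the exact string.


Step 0: FF
Step 1: [YZ]FZ[YZ]FZ
Step 2: [Y[F]][YZ]FZ[F][Y[F]][YZ]FZ[F]
Step 3: [Y[[YZ]FZ]][Y[F]][YZ]FZ[F][[YZ]FZ][Y[[YZ]FZ]][Y[F]][YZ]FZ[F][[YZ]FZ]

Answer: [Y[[YZ]FZ]][Y[F]][YZ]FZ[F][[YZ]FZ][Y[[YZ]FZ]][Y[F]][YZ]FZ[F][[YZ]FZ]


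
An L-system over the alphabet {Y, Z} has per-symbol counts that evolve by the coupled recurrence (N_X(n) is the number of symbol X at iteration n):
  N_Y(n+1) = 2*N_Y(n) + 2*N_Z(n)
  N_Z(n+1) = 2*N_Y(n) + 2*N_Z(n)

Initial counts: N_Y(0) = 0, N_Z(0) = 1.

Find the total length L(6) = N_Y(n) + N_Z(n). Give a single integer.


Step 0: N_Y=0, N_Z=1, L=1
Step 1: N_Y=2, N_Z=2, L=4
Step 2: N_Y=8, N_Z=8, L=16
Step 3: N_Y=32, N_Z=32, L=64
Step 4: N_Y=128, N_Z=128, L=256
Step 5: N_Y=512, N_Z=512, L=1024
Step 6: N_Y=2048, N_Z=2048, L=4096

Answer: 4096


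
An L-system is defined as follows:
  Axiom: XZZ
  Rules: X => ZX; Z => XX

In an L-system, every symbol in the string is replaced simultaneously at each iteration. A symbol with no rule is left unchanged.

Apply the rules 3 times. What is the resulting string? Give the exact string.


Answer: ZXZXXXZXXXZXXXZXXXZXXXZX

Derivation:
Step 0: XZZ
Step 1: ZXXXXX
Step 2: XXZXZXZXZXZX
Step 3: ZXZXXXZXXXZXXXZXXXZXXXZX


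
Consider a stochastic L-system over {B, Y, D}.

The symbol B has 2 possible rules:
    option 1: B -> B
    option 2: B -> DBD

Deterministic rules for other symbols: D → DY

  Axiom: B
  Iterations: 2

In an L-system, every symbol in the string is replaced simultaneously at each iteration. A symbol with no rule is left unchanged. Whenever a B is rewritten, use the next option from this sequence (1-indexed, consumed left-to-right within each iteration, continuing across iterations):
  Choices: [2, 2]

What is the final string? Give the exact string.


Step 0: B
Step 1: DBD  (used choices [2])
Step 2: DYDBDDY  (used choices [2])

Answer: DYDBDDY


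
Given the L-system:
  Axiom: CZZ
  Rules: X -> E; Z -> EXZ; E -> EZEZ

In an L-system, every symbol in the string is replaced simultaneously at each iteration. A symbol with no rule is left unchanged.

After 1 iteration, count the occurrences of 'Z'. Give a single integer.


Step 0: CZZ  (2 'Z')
Step 1: CEXZEXZ  (2 'Z')

Answer: 2


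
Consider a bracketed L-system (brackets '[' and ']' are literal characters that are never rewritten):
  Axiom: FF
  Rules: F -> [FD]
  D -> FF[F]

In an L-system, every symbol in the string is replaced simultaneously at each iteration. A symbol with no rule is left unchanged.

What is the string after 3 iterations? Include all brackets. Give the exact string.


Step 0: FF
Step 1: [FD][FD]
Step 2: [[FD]FF[F]][[FD]FF[F]]
Step 3: [[[FD]FF[F]][FD][FD][[FD]]][[[FD]FF[F]][FD][FD][[FD]]]

Answer: [[[FD]FF[F]][FD][FD][[FD]]][[[FD]FF[F]][FD][FD][[FD]]]


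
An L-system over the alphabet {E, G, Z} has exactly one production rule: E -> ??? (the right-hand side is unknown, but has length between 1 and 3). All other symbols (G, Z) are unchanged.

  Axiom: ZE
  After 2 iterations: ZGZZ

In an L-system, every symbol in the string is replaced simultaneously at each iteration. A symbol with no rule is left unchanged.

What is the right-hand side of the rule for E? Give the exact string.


Answer: GZZ

Derivation:
Trying E -> GZZ:
  Step 0: ZE
  Step 1: ZGZZ
  Step 2: ZGZZ
Matches the given result.


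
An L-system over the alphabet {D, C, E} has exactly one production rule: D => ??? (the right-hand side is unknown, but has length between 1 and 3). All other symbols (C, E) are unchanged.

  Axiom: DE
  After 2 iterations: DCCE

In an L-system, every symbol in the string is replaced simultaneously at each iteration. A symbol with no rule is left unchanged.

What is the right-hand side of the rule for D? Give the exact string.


Trying D => DC:
  Step 0: DE
  Step 1: DCE
  Step 2: DCCE
Matches the given result.

Answer: DC


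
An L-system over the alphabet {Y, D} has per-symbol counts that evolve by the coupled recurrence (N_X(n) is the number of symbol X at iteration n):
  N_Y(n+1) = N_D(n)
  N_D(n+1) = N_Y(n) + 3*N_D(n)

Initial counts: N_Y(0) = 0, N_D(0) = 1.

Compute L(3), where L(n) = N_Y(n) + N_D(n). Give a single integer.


Answer: 43

Derivation:
Step 0: N_Y=0, N_D=1, L=1
Step 1: N_Y=1, N_D=3, L=4
Step 2: N_Y=3, N_D=10, L=13
Step 3: N_Y=10, N_D=33, L=43


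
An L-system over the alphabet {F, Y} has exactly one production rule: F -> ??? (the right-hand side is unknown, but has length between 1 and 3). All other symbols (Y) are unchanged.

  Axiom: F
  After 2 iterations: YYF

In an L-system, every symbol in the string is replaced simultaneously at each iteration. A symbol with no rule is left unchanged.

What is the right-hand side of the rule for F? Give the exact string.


Answer: YF

Derivation:
Trying F -> YF:
  Step 0: F
  Step 1: YF
  Step 2: YYF
Matches the given result.


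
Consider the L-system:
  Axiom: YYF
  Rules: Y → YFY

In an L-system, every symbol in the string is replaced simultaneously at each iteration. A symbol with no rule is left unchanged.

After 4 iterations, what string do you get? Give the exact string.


Answer: YFYFYFYFYFYFYFYFYFYFYFYFYFYFYFYYFYFYFYFYFYFYFYFYFYFYFYFYFYFYFYF

Derivation:
Step 0: YYF
Step 1: YFYYFYF
Step 2: YFYFYFYYFYFYFYF
Step 3: YFYFYFYFYFYFYFYYFYFYFYFYFYFYFYF
Step 4: YFYFYFYFYFYFYFYFYFYFYFYFYFYFYFYYFYFYFYFYFYFYFYFYFYFYFYFYFYFYFYF


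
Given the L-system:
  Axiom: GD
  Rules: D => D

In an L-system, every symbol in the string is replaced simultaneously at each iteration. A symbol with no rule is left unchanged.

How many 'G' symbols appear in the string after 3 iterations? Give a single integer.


Step 0: GD  (1 'G')
Step 1: GD  (1 'G')
Step 2: GD  (1 'G')
Step 3: GD  (1 'G')

Answer: 1


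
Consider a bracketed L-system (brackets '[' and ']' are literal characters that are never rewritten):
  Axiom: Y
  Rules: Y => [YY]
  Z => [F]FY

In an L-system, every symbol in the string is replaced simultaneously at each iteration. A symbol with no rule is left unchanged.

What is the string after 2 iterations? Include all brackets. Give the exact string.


Answer: [[YY][YY]]

Derivation:
Step 0: Y
Step 1: [YY]
Step 2: [[YY][YY]]


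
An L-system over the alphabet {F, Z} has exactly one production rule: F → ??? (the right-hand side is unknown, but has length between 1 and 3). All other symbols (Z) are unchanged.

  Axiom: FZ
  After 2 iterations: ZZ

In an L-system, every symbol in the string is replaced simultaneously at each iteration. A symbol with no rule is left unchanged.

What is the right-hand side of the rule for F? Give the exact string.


Trying F → Z:
  Step 0: FZ
  Step 1: ZZ
  Step 2: ZZ
Matches the given result.

Answer: Z


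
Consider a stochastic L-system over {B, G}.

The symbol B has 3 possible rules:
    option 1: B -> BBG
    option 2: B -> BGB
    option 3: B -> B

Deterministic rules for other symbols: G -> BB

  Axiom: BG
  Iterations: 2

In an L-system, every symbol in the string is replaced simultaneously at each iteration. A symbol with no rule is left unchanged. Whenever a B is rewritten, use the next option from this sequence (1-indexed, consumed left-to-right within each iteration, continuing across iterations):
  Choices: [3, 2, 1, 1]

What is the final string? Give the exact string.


Step 0: BG
Step 1: BBB  (used choices [3])
Step 2: BGBBBGBBG  (used choices [2, 1, 1])

Answer: BGBBBGBBG


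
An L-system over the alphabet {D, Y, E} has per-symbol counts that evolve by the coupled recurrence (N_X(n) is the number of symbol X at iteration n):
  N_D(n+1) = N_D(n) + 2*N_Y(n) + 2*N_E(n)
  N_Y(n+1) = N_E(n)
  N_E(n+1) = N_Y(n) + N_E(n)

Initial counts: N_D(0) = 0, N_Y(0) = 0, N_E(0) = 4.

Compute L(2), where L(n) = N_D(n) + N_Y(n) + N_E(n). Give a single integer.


Answer: 36

Derivation:
Step 0: N_D=0, N_Y=0, N_E=4, L=4
Step 1: N_D=8, N_Y=4, N_E=4, L=16
Step 2: N_D=24, N_Y=4, N_E=8, L=36


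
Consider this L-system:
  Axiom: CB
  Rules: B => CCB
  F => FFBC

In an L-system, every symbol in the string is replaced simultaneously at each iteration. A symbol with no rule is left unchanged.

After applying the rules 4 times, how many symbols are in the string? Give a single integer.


Answer: 10

Derivation:
Step 0: length = 2
Step 1: length = 4
Step 2: length = 6
Step 3: length = 8
Step 4: length = 10


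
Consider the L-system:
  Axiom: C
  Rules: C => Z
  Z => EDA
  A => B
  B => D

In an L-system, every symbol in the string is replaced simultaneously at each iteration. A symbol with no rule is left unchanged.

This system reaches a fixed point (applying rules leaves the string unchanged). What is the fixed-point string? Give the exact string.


Step 0: C
Step 1: Z
Step 2: EDA
Step 3: EDB
Step 4: EDD
Step 5: EDD  (unchanged — fixed point at step 4)

Answer: EDD


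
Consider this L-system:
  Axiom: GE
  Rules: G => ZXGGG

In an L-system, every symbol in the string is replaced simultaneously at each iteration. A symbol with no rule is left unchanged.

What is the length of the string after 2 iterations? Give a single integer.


Step 0: length = 2
Step 1: length = 6
Step 2: length = 18

Answer: 18


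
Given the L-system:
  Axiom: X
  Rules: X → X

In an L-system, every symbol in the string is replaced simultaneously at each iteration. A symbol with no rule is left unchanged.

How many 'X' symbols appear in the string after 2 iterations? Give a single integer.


Answer: 1

Derivation:
Step 0: X  (1 'X')
Step 1: X  (1 'X')
Step 2: X  (1 'X')


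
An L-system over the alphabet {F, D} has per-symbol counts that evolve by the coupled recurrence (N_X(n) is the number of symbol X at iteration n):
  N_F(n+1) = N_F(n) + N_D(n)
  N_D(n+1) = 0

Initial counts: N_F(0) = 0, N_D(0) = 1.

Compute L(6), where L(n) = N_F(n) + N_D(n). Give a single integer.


Step 0: N_F=0, N_D=1, L=1
Step 1: N_F=1, N_D=0, L=1
Step 2: N_F=1, N_D=0, L=1
Step 3: N_F=1, N_D=0, L=1
Step 4: N_F=1, N_D=0, L=1
Step 5: N_F=1, N_D=0, L=1
Step 6: N_F=1, N_D=0, L=1

Answer: 1


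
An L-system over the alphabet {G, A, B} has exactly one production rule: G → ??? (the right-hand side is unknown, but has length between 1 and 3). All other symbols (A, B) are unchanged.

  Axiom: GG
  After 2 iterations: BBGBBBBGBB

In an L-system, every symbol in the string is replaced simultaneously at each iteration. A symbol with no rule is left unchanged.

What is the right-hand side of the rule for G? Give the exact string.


Trying G → BGB:
  Step 0: GG
  Step 1: BGBBGB
  Step 2: BBGBBBBGBB
Matches the given result.

Answer: BGB


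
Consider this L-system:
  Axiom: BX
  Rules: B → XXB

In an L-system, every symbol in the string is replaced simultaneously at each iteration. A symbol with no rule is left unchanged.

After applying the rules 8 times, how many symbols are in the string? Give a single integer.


Answer: 18

Derivation:
Step 0: length = 2
Step 1: length = 4
Step 2: length = 6
Step 3: length = 8
Step 4: length = 10
Step 5: length = 12
Step 6: length = 14
Step 7: length = 16
Step 8: length = 18


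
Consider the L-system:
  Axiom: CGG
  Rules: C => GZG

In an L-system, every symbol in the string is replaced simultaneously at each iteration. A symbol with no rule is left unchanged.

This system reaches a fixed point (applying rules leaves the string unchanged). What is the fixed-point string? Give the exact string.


Answer: GZGGG

Derivation:
Step 0: CGG
Step 1: GZGGG
Step 2: GZGGG  (unchanged — fixed point at step 1)


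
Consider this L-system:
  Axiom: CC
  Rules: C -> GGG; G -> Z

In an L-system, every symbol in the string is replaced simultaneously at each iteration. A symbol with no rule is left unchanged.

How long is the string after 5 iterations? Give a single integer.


Answer: 6

Derivation:
Step 0: length = 2
Step 1: length = 6
Step 2: length = 6
Step 3: length = 6
Step 4: length = 6
Step 5: length = 6


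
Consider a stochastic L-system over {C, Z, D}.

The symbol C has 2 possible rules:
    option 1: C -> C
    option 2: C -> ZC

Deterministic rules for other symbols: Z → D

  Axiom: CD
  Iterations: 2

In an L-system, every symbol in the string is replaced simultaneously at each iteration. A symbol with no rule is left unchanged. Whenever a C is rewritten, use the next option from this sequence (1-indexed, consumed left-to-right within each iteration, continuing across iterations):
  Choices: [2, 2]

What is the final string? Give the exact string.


Answer: DZCD

Derivation:
Step 0: CD
Step 1: ZCD  (used choices [2])
Step 2: DZCD  (used choices [2])


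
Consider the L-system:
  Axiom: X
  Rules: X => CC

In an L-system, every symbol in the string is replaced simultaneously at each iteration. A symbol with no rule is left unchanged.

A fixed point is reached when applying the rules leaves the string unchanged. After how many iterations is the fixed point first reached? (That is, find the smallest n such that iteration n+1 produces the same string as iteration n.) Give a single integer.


Step 0: X
Step 1: CC
Step 2: CC  (unchanged — fixed point at step 1)

Answer: 1


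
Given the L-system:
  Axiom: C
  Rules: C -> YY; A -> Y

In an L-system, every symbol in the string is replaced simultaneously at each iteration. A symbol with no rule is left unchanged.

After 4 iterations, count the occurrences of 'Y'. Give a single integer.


Step 0: C  (0 'Y')
Step 1: YY  (2 'Y')
Step 2: YY  (2 'Y')
Step 3: YY  (2 'Y')
Step 4: YY  (2 'Y')

Answer: 2


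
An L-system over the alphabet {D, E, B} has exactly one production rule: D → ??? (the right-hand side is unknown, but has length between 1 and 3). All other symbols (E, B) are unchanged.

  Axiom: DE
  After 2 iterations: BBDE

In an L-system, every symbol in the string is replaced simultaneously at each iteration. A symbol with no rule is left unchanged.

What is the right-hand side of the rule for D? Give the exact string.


Trying D → BD:
  Step 0: DE
  Step 1: BDE
  Step 2: BBDE
Matches the given result.

Answer: BD


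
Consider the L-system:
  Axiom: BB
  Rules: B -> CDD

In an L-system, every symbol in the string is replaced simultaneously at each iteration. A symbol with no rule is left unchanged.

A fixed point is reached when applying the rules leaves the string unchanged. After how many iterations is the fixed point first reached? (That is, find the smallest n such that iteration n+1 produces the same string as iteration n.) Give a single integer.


Answer: 1

Derivation:
Step 0: BB
Step 1: CDDCDD
Step 2: CDDCDD  (unchanged — fixed point at step 1)


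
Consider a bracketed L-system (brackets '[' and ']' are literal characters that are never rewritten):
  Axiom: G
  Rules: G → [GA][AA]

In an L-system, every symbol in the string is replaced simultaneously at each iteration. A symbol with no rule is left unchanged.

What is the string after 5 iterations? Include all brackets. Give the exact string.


Step 0: G
Step 1: [GA][AA]
Step 2: [[GA][AA]A][AA]
Step 3: [[[GA][AA]A][AA]A][AA]
Step 4: [[[[GA][AA]A][AA]A][AA]A][AA]
Step 5: [[[[[GA][AA]A][AA]A][AA]A][AA]A][AA]

Answer: [[[[[GA][AA]A][AA]A][AA]A][AA]A][AA]


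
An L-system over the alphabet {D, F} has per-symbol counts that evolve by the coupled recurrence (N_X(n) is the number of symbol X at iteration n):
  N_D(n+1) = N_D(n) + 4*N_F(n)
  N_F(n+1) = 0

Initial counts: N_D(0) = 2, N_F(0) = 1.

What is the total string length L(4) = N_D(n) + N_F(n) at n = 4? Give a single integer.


Answer: 6

Derivation:
Step 0: N_D=2, N_F=1, L=3
Step 1: N_D=6, N_F=0, L=6
Step 2: N_D=6, N_F=0, L=6
Step 3: N_D=6, N_F=0, L=6
Step 4: N_D=6, N_F=0, L=6


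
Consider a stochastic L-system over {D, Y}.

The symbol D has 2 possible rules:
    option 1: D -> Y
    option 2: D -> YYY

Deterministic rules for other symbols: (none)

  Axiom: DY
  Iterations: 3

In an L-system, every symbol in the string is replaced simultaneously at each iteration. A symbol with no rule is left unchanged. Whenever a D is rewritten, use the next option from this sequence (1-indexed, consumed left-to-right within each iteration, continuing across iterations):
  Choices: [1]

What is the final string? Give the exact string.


Answer: YY

Derivation:
Step 0: DY
Step 1: YY  (used choices [1])
Step 2: YY  (used choices [])
Step 3: YY  (used choices [])


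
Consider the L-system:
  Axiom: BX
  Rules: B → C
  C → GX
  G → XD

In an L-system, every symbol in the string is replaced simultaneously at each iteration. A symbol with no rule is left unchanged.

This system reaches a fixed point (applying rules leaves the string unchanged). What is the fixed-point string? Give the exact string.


Step 0: BX
Step 1: CX
Step 2: GXX
Step 3: XDXX
Step 4: XDXX  (unchanged — fixed point at step 3)

Answer: XDXX


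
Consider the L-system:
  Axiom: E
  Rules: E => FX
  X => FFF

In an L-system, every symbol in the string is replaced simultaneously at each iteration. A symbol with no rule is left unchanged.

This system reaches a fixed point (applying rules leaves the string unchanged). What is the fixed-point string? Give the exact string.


Step 0: E
Step 1: FX
Step 2: FFFF
Step 3: FFFF  (unchanged — fixed point at step 2)

Answer: FFFF


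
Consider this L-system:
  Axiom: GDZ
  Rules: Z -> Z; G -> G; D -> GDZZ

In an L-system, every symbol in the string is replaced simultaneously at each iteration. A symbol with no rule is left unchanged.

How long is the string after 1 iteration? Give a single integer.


Answer: 6

Derivation:
Step 0: length = 3
Step 1: length = 6


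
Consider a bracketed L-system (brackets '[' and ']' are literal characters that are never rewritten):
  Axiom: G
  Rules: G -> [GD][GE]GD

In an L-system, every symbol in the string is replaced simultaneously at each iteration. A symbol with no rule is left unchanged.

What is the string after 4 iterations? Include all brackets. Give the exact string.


Answer: [[[[GD][GE]GDD][[GD][GE]GDE][GD][GE]GDDD][[[GD][GE]GDD][[GD][GE]GDE][GD][GE]GDDE][[GD][GE]GDD][[GD][GE]GDE][GD][GE]GDDDD][[[[GD][GE]GDD][[GD][GE]GDE][GD][GE]GDDD][[[GD][GE]GDD][[GD][GE]GDE][GD][GE]GDDE][[GD][GE]GDD][[GD][GE]GDE][GD][GE]GDDDE][[[GD][GE]GDD][[GD][GE]GDE][GD][GE]GDDD][[[GD][GE]GDD][[GD][GE]GDE][GD][GE]GDDE][[GD][GE]GDD][[GD][GE]GDE][GD][GE]GDDDD

Derivation:
Step 0: G
Step 1: [GD][GE]GD
Step 2: [[GD][GE]GDD][[GD][GE]GDE][GD][GE]GDD
Step 3: [[[GD][GE]GDD][[GD][GE]GDE][GD][GE]GDDD][[[GD][GE]GDD][[GD][GE]GDE][GD][GE]GDDE][[GD][GE]GDD][[GD][GE]GDE][GD][GE]GDDD
Step 4: [[[[GD][GE]GDD][[GD][GE]GDE][GD][GE]GDDD][[[GD][GE]GDD][[GD][GE]GDE][GD][GE]GDDE][[GD][GE]GDD][[GD][GE]GDE][GD][GE]GDDDD][[[[GD][GE]GDD][[GD][GE]GDE][GD][GE]GDDD][[[GD][GE]GDD][[GD][GE]GDE][GD][GE]GDDE][[GD][GE]GDD][[GD][GE]GDE][GD][GE]GDDDE][[[GD][GE]GDD][[GD][GE]GDE][GD][GE]GDDD][[[GD][GE]GDD][[GD][GE]GDE][GD][GE]GDDE][[GD][GE]GDD][[GD][GE]GDE][GD][GE]GDDDD


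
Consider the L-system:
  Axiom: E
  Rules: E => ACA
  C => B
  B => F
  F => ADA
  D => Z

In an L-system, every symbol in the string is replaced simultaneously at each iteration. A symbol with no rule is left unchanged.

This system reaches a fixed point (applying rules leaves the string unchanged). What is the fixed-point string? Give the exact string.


Answer: AAZAA

Derivation:
Step 0: E
Step 1: ACA
Step 2: ABA
Step 3: AFA
Step 4: AADAA
Step 5: AAZAA
Step 6: AAZAA  (unchanged — fixed point at step 5)


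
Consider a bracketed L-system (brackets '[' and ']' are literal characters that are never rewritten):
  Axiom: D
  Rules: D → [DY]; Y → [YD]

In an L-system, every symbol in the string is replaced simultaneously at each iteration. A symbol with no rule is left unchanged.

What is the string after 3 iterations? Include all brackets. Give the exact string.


Answer: [[[DY][YD]][[YD][DY]]]

Derivation:
Step 0: D
Step 1: [DY]
Step 2: [[DY][YD]]
Step 3: [[[DY][YD]][[YD][DY]]]


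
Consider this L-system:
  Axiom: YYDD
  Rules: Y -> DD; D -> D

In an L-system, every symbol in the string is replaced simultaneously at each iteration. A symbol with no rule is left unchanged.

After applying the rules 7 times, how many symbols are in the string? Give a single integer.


Step 0: length = 4
Step 1: length = 6
Step 2: length = 6
Step 3: length = 6
Step 4: length = 6
Step 5: length = 6
Step 6: length = 6
Step 7: length = 6

Answer: 6


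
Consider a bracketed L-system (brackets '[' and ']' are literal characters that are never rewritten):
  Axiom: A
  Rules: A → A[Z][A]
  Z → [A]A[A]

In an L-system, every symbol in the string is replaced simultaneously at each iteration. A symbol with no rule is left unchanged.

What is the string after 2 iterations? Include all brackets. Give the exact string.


Step 0: A
Step 1: A[Z][A]
Step 2: A[Z][A][[A]A[A]][A[Z][A]]

Answer: A[Z][A][[A]A[A]][A[Z][A]]


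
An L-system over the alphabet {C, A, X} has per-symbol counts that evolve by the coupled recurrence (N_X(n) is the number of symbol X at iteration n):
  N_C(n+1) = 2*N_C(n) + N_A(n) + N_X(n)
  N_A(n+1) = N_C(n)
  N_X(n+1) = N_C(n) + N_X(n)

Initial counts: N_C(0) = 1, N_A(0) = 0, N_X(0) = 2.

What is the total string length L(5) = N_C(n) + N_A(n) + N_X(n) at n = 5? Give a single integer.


Step 0: N_C=1, N_A=0, N_X=2, L=3
Step 1: N_C=4, N_A=1, N_X=3, L=8
Step 2: N_C=12, N_A=4, N_X=7, L=23
Step 3: N_C=35, N_A=12, N_X=19, L=66
Step 4: N_C=101, N_A=35, N_X=54, L=190
Step 5: N_C=291, N_A=101, N_X=155, L=547

Answer: 547


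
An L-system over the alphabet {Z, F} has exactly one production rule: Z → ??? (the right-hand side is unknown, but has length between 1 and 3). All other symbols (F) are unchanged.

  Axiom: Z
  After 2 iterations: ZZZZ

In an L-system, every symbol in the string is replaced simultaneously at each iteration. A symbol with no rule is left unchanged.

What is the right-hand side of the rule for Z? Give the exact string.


Trying Z → ZZ:
  Step 0: Z
  Step 1: ZZ
  Step 2: ZZZZ
Matches the given result.

Answer: ZZ


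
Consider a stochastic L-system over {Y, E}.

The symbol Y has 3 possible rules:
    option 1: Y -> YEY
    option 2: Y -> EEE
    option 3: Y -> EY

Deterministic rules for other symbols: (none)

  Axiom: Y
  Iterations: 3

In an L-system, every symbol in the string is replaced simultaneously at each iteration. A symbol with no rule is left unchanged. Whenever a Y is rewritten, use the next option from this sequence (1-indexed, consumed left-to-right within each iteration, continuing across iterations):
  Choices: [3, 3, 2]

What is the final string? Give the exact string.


Step 0: Y
Step 1: EY  (used choices [3])
Step 2: EEY  (used choices [3])
Step 3: EEEEE  (used choices [2])

Answer: EEEEE
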